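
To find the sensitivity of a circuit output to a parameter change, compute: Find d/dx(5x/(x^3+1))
Quotient rule: (f/g)'=(f'g - fg')/g²
f=5x, f'=5
g=x^3+1, g'=3x^2

Answer: (5·(x^3+1)-15x^3)/(x^3+1)²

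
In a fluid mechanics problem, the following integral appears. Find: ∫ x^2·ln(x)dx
By parts: u = ln(x), dv = x^2 dx
du = 1/x dx, v = x^3/3
= x^3·ln(x)/3 - ∫ x^2/3 dx
= x^3·ln(x)/3 - x^3/9 + C

Answer: x^3(ln(x)/3 - 1/9) + C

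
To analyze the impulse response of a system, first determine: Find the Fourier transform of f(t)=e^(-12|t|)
Using the standard pair: F{e^(-a|t|)}=2a/(a^2+omega^2)
With a=12: F(omega)=24/(144+omega^2)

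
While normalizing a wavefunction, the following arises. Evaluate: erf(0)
erf(0) = 0 (error function is odd and erf(0) = 0 by definition)

Answer: 0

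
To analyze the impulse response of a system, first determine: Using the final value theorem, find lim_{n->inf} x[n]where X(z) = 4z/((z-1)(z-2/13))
Final value theorem: lim x[n] = lim_{z->1} (z-1)*X(z)
(z-1)*X(z) = 4z/(z-2/13)
As z->1: 4/(1 - 2/13) = 4/(11/13) = 52/11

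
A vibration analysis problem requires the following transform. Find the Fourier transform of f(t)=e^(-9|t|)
Using the standard pair: F{e^(-a|t|)}=2a/(a^2+omega^2)
With a=9: F(omega)=18/(81+omega^2)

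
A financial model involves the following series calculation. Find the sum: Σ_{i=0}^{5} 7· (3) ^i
Geometric series: S = a(1 - r^n)/(1 - r)
a = 7, r = 3, n = 6
S = 7(1-729)/-2 = 2548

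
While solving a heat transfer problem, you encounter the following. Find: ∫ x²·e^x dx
Integration by parts twice:
First: u=x², dv=e^x dx => x²e^x - 2∫ xe^x dx
Second: u=x, dv=e^x dx => xe^x - e^x
Combining: x²e^x - 2xe^x+2e^x+C

Answer: e^x(x² - 2x+2)+C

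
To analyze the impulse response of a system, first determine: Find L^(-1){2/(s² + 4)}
L^(-1){w/(s² + w²)}=sin(wt)
Here w=2

Answer: sin(2t)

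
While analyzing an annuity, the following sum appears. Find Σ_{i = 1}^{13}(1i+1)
=1·Σ i + 1·13=1·91 + 13=104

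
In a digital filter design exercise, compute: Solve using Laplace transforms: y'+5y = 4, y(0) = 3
Take L of both sides: sY(s) - 3 + 5Y(s) = 4/s
Y(s)(s + 5) = 4/s + 3
Y(s) = 4/(s(s + 5)) + 3/(s + 5)
Partial fractions: 4/(s(s + 5)) = (4/5)/s - (4/5)/(s + 5)
So Y(s) = (4/5)/s + (11/5)/(s + 5)
Inverse transform (L^(-1){1/s} = 1, L^(-1){1/(s + 5)} = e^(-5t)):

Answer: y(t) = 4/5 + (11/5)·e^(-5t)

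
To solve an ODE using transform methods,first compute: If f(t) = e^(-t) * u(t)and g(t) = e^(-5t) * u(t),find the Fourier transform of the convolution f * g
By the convolution theorem: F{f*g}=F(omega)*G(omega)
F(omega)=1/(1 + j*omega), G(omega)=1/(5 + j*omega)
F{f*g}=1/((1 + j*omega)(5 + j*omega))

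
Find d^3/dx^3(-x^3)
Apply power rule 3 times:
d^1: -3x^2
d^2: -6x
d^3: -6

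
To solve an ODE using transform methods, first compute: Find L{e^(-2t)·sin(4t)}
First shifting: L{e^(at)f(t)}=F(s-a)
L{sin(4t)}=4/(s²+16)
Shift: 4/((s+2)²+16)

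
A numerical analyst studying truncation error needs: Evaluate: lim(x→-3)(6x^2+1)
Polynomial is continuous, so substitute x = -3:
6·(-3)^2 + 1 = 55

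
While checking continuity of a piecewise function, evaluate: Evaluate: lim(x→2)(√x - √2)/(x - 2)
Multiply by conjugate (√x + √2)/(√x + √2):
= (x - 2)/((x - 2)(√x + √2)) = 1/(√x + √2)
As x → 2: 1/(2√2)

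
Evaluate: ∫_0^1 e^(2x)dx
Antiderivative: (1/2)e^(2x)
Evaluate: (1/2)(e^2-1)

Answer: (e^2-1)/2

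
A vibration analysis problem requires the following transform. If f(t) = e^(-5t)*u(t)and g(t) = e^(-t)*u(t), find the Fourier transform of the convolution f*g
By the convolution theorem: F{f * g} = F(omega) * G(omega)
F(omega) = 1/(5 + j * omega), G(omega) = 1/(1 + j * omega)
F{f * g} = 1/((5 + j * omega)(1 + j * omega))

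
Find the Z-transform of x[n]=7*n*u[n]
Z{n*u[n]} = z/(z-1)^2
By linearity: Z{7*n*u[n]} = 7z/(z-1)^2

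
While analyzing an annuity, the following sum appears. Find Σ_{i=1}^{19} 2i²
=2·n(n + 1)(2n + 1)/6=2·19·20·39/6=4940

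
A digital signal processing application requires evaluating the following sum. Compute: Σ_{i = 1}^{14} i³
Using formula: Σ i^3=[n(n + 1)/2]²=[14·15/2]²=11025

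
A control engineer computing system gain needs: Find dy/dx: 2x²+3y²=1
Differentiate: 4x+6y·(dy/dx)=0
dy/dx=-4x/(6y)=-(2/3)·(x/y)

Answer: dy/dx=-(2/3)·(x/y)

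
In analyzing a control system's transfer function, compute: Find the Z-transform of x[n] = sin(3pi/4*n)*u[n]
Z{sin(w0 * n) * u[n]} = z * sin(w0)/(z^2 - 2z * cos(w0) + 1)
With w0 = 3pi/4: X(z) = z * sin(3pi/4)/(z^2 - 2z * cos(3pi/4) + 1)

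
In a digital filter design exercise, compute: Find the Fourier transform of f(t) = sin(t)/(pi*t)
sin(W * t)/(pi * t)=(W/pi) * sinc(W * t/pi) is the impulse response of the ideal low-pass filter with cutoff W (here W=1).
Its Fourier transform is a rectangular function:
F(omega)=1 for |omega| < 1, 0 otherwise

Answer: rect(omega/2) [i.e., 1 for |omega| < 1, 0 otherwise]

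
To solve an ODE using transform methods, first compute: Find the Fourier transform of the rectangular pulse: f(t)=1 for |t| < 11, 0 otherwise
F(omega)=integral from -11 to 11 of e^(-j * omega * t) dt
=2 * sin(11 * omega)/omega=22 * sinc(11 * omega/pi)

Answer: 2 * sin(11 * omega)/omega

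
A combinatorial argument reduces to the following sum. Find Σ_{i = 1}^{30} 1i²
=1·n(n+1)(2n+1)/6=1·30·31·61/6=9455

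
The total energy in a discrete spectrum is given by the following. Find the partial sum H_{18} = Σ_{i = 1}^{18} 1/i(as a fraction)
H_18 = 1 + 1/2 + 1/3 + ... + 1/18
= 14274301/4084080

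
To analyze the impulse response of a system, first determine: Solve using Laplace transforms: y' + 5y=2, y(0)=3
Take L of both sides: sY(s)-3+5Y(s) = 2/s
Y(s)(s+5) = 2/s+3
Y(s) = 2/(s(s+5))+3/(s+5)
Partial fractions: 2/(s(s+5)) = (2/5)/s - (2/5)/(s+5)
So Y(s) = (2/5)/s+(13/5)/(s+5)
Inverse transform (L^(-1){1/s} = 1, L^(-1){1/(s+5)} = e^(-5t)):

Answer: y(t) = 2/5+(13/5)·e^(-5t)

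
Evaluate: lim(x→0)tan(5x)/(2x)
tan(u) ≈ u for small u:
tan(5x)/(2x) ≈ 5x/(2x) = 5/2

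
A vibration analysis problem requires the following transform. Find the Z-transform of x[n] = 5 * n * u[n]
Z{n * u[n]}=z/(z-1)^2
By linearity: Z{5 * n * u[n]}=5z/(z-1)^2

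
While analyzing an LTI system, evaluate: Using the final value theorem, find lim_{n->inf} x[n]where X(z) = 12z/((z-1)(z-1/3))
Final value theorem: lim x[n] = lim_{z->1} (z-1)*X(z)
(z-1)*X(z) = 12z/(z-1/3)
As z->1: 12/(1 - 1/3) = 12/(2/3) = 18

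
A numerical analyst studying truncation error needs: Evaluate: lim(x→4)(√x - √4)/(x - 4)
Multiply by conjugate (√x + √4)/(√x + √4):
= (x - 4)/((x - 4)(√x + √4)) = 1/(√x + √4)
As x → 4: 1/(2√4)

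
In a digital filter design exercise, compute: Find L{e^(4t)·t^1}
First shifting: L{e^(at)f(t)} = F(s-a)
L{t^1} = 1/s^2
Shift s → s-4: 1/(s-4)^2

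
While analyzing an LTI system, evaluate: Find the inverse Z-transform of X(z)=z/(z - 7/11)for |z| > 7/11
Standard pair: z/(z-a) <-> a^n * u[n] for causal signals
With a = 7/11: x[n] = (7/11)^n * u[n]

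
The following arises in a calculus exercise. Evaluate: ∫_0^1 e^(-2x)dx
Antiderivative: (1/(-2))e^(-2x)
Evaluate: (1/(-2))(e^-2-1)

Answer: (e^-2-1)/(-2)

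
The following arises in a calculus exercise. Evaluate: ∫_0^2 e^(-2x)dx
Antiderivative: (1/(-2))e^(-2x)
Evaluate: (1/(-2))(e^-4 - 1)

Answer: (e^-4 - 1)/(-2)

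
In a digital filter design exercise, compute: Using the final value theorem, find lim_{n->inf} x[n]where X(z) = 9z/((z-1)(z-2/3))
Final value theorem: lim x[n] = lim_{z->1} (z-1) * X(z)
(z-1) * X(z) = 9z/(z-2/3)
As z->1: 9/(1 - 2/3) = 9/(1/3) = 27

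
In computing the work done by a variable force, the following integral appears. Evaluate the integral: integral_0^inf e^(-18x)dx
integral_0^inf e^(-18x) dx=[-1/18*e^(-18x)]_0^inf
=0 - (-1/18)=1/18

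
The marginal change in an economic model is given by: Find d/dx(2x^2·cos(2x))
Product rule: (fg)' = f'g + fg'
f = 2x^2, f' = 4x
g = cos(2x), g' = -2·sin(2x)

Answer: 4x·cos(2x) - 4x^2·sin(2x)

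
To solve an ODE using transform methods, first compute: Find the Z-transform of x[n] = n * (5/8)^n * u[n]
Using the property Z{n * a^n * u[n]}=az/(z-a)^2
With a=5/8: X(z)=(5/8)z/(z - 5/8)^2, |z| > 5/8

Answer: (5/8)z/(z - 5/8)^2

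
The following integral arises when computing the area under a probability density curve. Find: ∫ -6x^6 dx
Using power rule: ∫ -6x^6 dx=-6/7 x^7 + C=(-6/7)x^7 + C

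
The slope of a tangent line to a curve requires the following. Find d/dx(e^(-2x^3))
Chain rule: d/dx[e^u]=e^u · u' where u=-2x^3
u'=-6x^2

Answer: -6x^2·e^(-2x^3)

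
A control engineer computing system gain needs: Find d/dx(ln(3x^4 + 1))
Chain rule: d/dx[ln(u)] = u'/u where u = 3x^4+1
u' = 12x^3

Answer: (12x^3)/(3x^4+1)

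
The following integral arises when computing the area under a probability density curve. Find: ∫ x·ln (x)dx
By parts: u=ln(x), dv=x dx
du=1/x dx, v=x^2/2
=x^2·ln(x)/2 - ∫ x/2 dx
=x^2·ln(x)/2 - x^2/4 + C

Answer: x^2(ln(x)/2 - 1/4) + C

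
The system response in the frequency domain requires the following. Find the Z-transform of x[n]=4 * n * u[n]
Z{n*u[n]} = z/(z-1)^2
By linearity: Z{4*n*u[n]} = 4z/(z-1)^2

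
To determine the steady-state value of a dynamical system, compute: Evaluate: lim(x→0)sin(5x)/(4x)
L'Hôpital (0/0): lim 5cos(5x)/4 = 5/4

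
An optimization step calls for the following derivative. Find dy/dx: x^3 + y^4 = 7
Differentiate: 3x^2+4y^3·(dy/dx)=0
dy/dx=-3x^2/(4y^3)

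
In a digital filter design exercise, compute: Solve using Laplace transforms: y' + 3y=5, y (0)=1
Take L of both sides: sY(s) - 1 + 3Y(s)=5/s
Y(s)(s + 3)=5/s + 1
Y(s)=5/(s(s + 3)) + 1/(s + 3)
Partial fractions: 5/(s(s + 3))=(5/3)/s - (5/3)/(s + 3)
So Y(s)=(5/3)/s - (2/3)/(s + 3)
Inverse transform (L^(-1){1/s}=1, L^(-1){1/(s + 3)}=e^(-3t)):

Answer: y(t)=5/3 - (2/3)·e^(-3t)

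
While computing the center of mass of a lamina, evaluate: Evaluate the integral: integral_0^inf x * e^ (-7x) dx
This is a Gamma integral. Substitute u=7x (du=7 dx):
integral_0^inf x*e^(-7x) dx=(1/7^2) integral_0^inf u^1*e^(-u) du
=Gamma(2)/7^2=1!/7^2=1/49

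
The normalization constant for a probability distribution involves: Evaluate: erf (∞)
erf(∞) = 1 (the error function converges to 1)

Answer: 1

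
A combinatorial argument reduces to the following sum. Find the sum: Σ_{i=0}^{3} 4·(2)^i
Geometric series: S = a(1 - r^n)/(1 - r)
a = 4, r = 2, n = 4
S = 4(1 - 16)/-1 = 60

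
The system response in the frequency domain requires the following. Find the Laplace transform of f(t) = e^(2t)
L{e^(at)} = 1/(s-a)
L{e^(2t)} = 1/(s-2)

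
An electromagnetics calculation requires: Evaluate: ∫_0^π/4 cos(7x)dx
Antiderivative: sin(7x)/7
Evaluate at bounds: [sin(7·π/4)/7] - [sin(7·0)/7]
=((-√2/2) - (0))/7=-√2/14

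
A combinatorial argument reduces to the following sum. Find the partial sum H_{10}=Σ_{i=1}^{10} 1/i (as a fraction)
H_10 = 1+1/2+1/3+...+1/10
= 7381/2520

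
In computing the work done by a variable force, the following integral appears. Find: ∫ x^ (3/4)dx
Power rule: ∫ x^(3/4) dx = x^(7/4)/(7/4)+C

Answer: (4/7)·x^(7/4)+C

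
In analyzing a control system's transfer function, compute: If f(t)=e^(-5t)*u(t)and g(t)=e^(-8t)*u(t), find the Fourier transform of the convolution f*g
By the convolution theorem: F{f * g}=F(omega) * G(omega)
F(omega)=1/(5+j * omega), G(omega)=1/(8+j * omega)
F{f * g}=1/((5+j * omega)(8+j * omega))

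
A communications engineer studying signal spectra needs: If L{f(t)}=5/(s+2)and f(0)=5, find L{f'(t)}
L{f'(t)} = s·F(s) - f(0) = 5s/(s+2)-5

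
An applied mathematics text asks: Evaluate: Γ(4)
Γ(n)=(n-1)! for positive integers
Γ(4)=3!=6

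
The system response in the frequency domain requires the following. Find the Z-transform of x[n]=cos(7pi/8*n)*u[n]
Z{cos(w0 * n) * u[n]}=z(z - cos(w0))/(z^2-2z * cos(w0)+1)
With w0=7pi/8: X(z)=z(z - cos(7pi/8))/(z^2-2z * cos(7pi/8)+1)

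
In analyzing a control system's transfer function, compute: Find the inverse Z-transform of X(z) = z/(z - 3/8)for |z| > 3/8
Standard pair: z/(z-a) <-> a^n * u[n] for causal signals
With a=3/8: x[n]=(3/8)^n * u[n]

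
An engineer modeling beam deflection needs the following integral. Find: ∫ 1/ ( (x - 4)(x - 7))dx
Partial fractions: 1/((x-4)(x-7))=A/(x-4) + B/(x-7)
A=-1/3, B=1/3
∫ [-1/3· 1/(x-4) + 1/3· 1/(x-7)] dx
=(1/3)[ln|x-7| - ln|x-4|] + C

Answer: (1/3)·ln|(x-7)/(x-4)| + C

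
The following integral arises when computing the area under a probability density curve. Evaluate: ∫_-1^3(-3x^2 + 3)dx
Step 1: Find antiderivative F(x)=-x^3+3x
Step 2: F(3) - F(-1)=-18 - (-2)=-16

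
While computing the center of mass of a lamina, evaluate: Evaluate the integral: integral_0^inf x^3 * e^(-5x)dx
This is a Gamma integral. Substitute u = 5x (du = 5 dx):
integral_0^inf x^3 * e^(-5x) dx = (1/5^4) integral_0^inf u^3 * e^(-u) du
= Gamma(4)/5^4 = 3!/5^4 = 6/625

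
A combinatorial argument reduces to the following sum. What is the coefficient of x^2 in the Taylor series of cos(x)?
cos(x) = Σ (-1)^k x^(2k)/(2k)!
For x^2: (-1)^1/2! = -1/2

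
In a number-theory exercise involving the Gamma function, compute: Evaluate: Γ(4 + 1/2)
Γ(n+1/2)=(2n)!√π/(4^n·n!)
=40320√π/(256·24)=(105/16)·√π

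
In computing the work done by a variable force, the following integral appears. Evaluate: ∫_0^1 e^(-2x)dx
Antiderivative: (1/(-2))e^(-2x)
Evaluate: (1/(-2))(e^-2 - 1)

Answer: (e^-2 - 1)/(-2)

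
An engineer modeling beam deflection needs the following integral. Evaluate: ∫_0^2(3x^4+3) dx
Step 1: Find antiderivative F(x)=(3/5)x^5 + 3x
Step 2: F(2) - F(0)=126/5 - (0)=126/5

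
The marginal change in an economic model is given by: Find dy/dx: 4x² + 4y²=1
Differentiate: 8x + 8y·(dy/dx) = 0
dy/dx = -8x/(8y) = -1·(x/y)

Answer: dy/dx = -1·(x/y)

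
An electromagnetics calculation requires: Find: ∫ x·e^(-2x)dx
Integration by parts: u=x, dv=e^(-2x) dx
du=dx, v=e^(-2x)/(-2)
=x·e^(-2x)/(-2) - ∫ e^(-2x)/(-2) dx
=x·e^(-2x)/(-2) - e^(-2x)/4+C

Answer: e^(-2x)(x/(-2)-1/4)+C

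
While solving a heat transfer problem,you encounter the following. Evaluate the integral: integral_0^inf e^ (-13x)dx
integral_0^inf e^(-13x) dx = [-1/13 * e^(-13x)]_0^inf
= 0 - (-1/13) = 1/13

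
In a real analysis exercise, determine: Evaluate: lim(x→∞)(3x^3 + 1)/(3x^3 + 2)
Divide numerator and denominator by x^3:
lim (3+1/x^3)/(3+2/x^3)=1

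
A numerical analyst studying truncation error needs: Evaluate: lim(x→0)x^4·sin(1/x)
Squeeze theorem: -|x^4| ≤ x^4·sin(1/x) ≤ |x^4|
Since x^4 → 0 as x → 0, by squeeze theorem the limit is 0

Answer: 0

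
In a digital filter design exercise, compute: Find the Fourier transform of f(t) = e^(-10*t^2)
The Fourier transform of a Gaussian e^(-a*t^2) is sqrt(pi/a)*e^(-omega^2/(4a)).
With a=10: F(omega)=sqrt(pi/10)*e^(-omega^2/40)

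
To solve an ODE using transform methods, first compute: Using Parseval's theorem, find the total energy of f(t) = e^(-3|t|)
Parseval's theorem: E = integral |f(t)|^2 dt = (1/2pi) integral |F(omega)|^2 domega
E = integral_{-inf}^{inf} e^(-6|t|) dt = 2*integral_0^inf e^(-6t) dt = 2/(2*3) = 1/3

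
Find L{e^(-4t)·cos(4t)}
First shifting: L{e^(at)f(t)}=F(s-a)
L{cos(4t)}=s/(s² + 16)
Shift: (s + 4)/((s + 4)² + 16)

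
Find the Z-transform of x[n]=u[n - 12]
Using the time-shift property: Z{u[n-12]}=z^(-12) * z/(z-1)
=z^(-11)/(z-1)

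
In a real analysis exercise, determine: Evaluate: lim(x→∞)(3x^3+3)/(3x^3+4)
Divide numerator and denominator by x^3:
lim (3+3/x^3)/(3+4/x^3)=1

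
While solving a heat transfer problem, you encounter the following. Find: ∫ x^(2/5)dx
Power rule: ∫ x^(2/5) dx=x^(7/5)/(7/5)+C

Answer: (5/7)·x^(7/5)+C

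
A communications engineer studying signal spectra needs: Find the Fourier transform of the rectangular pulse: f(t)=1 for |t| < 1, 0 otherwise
F(omega)=integral from -1 to 1 of e^(-j * omega * t) dt
=2 * sin(1 * omega)/omega=2 * sinc(1 * omega/pi)

Answer: 2 * sin(1 * omega)/omega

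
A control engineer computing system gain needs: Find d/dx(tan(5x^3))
Chain rule: d/dx[tan(u)] = sec²(u)·u' where u = 5x^3
u' = 15x^2

Answer: 15x^2·sec²(5x^3)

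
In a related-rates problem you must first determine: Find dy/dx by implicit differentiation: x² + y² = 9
Differentiate both sides: 2x + 2y·(dy/dx)=0
Solve: dy/dx=-2x/(2y)=-x/y

Answer: dy/dx=-x/y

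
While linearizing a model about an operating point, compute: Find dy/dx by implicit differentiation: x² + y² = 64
Differentiate both sides: 2x+2y·(dy/dx) = 0
Solve: dy/dx = -2x/(2y) = -x/y

Answer: dy/dx = -x/y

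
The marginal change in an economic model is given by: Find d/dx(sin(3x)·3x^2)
Product rule: (fg)' = f'g+fg'
f = sin(3x), f' = 3·cos(3x)
g = 3x^2, g' = 6x

Answer: 9·cos(3x)·x^2+6·sin(3x)·x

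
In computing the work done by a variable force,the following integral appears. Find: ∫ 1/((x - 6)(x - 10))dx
Partial fractions: 1/((x-6)(x-10))=A/(x-6)+B/(x-10)
A=-1/4, B=1/4
∫ [-1/4· 1/(x-6)+1/4· 1/(x-10)] dx
=(1/4)[ln|x-10| - ln|x-6|]+C

Answer: (1/4)·ln|(x-10)/(x-6)|+C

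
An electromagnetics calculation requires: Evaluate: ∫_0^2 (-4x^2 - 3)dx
Step 1: Find antiderivative F(x)=(-4/3)x^3 - 3x
Step 2: F(2) - F(0)=-50/3 - (0)=-50/3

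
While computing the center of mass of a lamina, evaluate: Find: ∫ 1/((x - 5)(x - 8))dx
Partial fractions: 1/((x-5)(x-8)) = A/(x-5) + B/(x-8)
A = -1/3, B = 1/3
∫ [-1/3· 1/(x-5) + 1/3· 1/(x-8)] dx
= (1/3)[ln|x-8| - ln|x-5|] + C

Answer: (1/3)·ln|(x-8)/(x-5)| + C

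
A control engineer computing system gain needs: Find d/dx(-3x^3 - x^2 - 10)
Power rule: d/dx(ax^n)=n·a·x^(n-1)
Term by term: -9·x^2 - 2·x

Answer: -9x^2 - 2x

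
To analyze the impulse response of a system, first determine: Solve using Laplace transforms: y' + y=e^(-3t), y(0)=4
Take L: sY - 4+Y=1/(s+3)
Y(s+1)=1/(s+3)+4
Y=1/((s+3)(s+1))+4/(s+1)
Partial fractions: 1/((s+3)(s+1))=-(1/2)/(s+3)+(1/2)/(s+1)
So Y=-(1/2)/(s+3)+(9/2)/(s+1)
Inverse Laplace transform (L^(-1){1/(s+3)}=e^(-3t), L^(-1){1/(s+1)}=e^(-t)):

Answer: y(t)=(-1/2)·e^(-3t)+(9/2)·e^(-t)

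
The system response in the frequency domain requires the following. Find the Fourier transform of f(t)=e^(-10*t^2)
The Fourier transform of a Gaussian e^(-a * t^2) is sqrt(pi/a) * e^(-omega^2/(4a)).
With a = 10: F(omega) = sqrt(pi/10) * e^(-omega^2/40)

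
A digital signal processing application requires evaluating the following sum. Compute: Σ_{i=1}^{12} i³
Using formula: Σ i^3=[n(n + 1)/2]²=[12·13/2]²=6084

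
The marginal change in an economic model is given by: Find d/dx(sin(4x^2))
Chain rule: d/dx[sin(u)] = cos(u)·u' where u = 4x^2
u' = 8x

Answer: 8x·cos(4x^2)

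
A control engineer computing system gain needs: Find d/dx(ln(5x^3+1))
Chain rule: d/dx[ln(u)] = u'/u where u = 5x^3 + 1
u' = 15x^2

Answer: (15x^2)/(5x^3 + 1)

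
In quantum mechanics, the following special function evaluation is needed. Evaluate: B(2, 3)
B(x,y) = Γ(x)Γ(y)/Γ(x+y) = (x-1)!(y-1)!/(x+y-1)!
B(2,3) = 1!·2!/4! = 1/12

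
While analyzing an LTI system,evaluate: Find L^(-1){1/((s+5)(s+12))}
Partial fractions: 1/((s+5)(s+12)) = A/(s+5)+B/(s+12)
Cover-up: A = 1/(s+12)|_{s = -5} = 1/7; B = 1/(s+5)|_{s = -12} = -1/7
L^(-1) = (1/7)e^(-5t) - (1/7)e^(-12t)

Answer: (1/7)(e^(-5t) - e^(-12t))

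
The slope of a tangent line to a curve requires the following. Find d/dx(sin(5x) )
Chain rule: d/dx[sin(u)]=cos(u)·u' where u=5x
u'=5

Answer: 5·cos(5x)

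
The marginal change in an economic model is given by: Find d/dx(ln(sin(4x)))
Chain rule: d/dx[ln(u)] = u'/u where u = sin(4x)
u' = 4cos(4x)

Answer: (4cos(4x))/(sin(4x))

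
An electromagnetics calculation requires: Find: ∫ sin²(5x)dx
Using identity sin²(u) = (1 - cos(2u))/2:
∫ (1 - cos(10x))/2 dx = x/2 - sin(10x)/20 + C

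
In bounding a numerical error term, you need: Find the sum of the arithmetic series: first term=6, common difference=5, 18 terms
Last term: a_n=6 + (18 - 1)·5=91
Sum=n(a_1 + a_n)/2=18(6 + 91)/2=873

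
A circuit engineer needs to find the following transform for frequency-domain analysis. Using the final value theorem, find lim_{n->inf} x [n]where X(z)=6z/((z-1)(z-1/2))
Final value theorem: lim x[n]=lim_{z->1} (z-1) * X(z)
(z-1) * X(z)=6z/(z-1/2)
As z->1: 6/(1 - 1/2)=6/(1/2)=12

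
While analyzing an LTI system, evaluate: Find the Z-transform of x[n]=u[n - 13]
Using the time-shift property: Z{u[n-13]}=z^(-13)*z/(z-1)
=z^(-12)/(z-1)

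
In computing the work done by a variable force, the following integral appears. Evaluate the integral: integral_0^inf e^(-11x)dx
integral_0^inf e^(-11x) dx = [-1/11*e^(-11x)]_0^inf
= 0 - (-1/11) = 1/11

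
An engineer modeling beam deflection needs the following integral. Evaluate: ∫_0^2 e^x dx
Antiderivative: e^x
Evaluate: (e^2-1)

Answer: e^2-1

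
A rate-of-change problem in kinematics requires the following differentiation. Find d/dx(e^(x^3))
Chain rule: d/dx[e^u]=e^u · u' where u=x^3
u'=3x^2

Answer: 3x^2·e^(x^3)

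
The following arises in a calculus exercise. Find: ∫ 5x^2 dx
Using power rule: ∫ 5x^2 dx = 5/3 x^3+C = (5/3)x^3+C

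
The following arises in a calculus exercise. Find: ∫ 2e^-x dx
Since d/dx[e^-x]=- e^-x, we get -2e^-x+C

Answer: -2e^-x+C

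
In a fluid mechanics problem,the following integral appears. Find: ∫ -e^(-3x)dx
Since d/dx[e^(-3x)] = -3e^(-3x), we get 1/3 e^(-3x) + C

Answer: (1/3)e^(-3x) + C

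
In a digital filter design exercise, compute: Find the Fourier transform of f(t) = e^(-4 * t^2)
The Fourier transform of a Gaussian e^(-a*t^2) is sqrt(pi/a)*e^(-omega^2/(4a)).
With a = 4: F(omega) = sqrt(pi)/2*e^(-omega^2/16)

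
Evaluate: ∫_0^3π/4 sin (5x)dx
Antiderivative: -cos(5x)/5
Evaluate at bounds: [-cos(5·3π/4)/5] - [-cos(5·0)/5]
= (-(√2/2)+(1))/5 = 1/5 - √2/10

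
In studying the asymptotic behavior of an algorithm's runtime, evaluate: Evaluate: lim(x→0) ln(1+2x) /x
L'Hôpital (0/0): lim 2/(1 + 2x) / 1 = 2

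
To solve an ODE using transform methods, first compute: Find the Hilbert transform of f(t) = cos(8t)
The Hilbert transform shifts each frequency component by -pi/2.
H{cos(wt)} = sin(wt)
With w = 8: H{cos(8t)} = sin(8t)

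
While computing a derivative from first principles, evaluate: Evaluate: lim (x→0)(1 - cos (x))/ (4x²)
Using 1-cos(u) ≈ u²/2 for small u:
(1-cos(x)) ≈ (x)²/2=1x²/2
So limit=1/(2·4)=1/8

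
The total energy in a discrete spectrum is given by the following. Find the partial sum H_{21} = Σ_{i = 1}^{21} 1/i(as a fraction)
H_21 = 1 + 1/2 + 1/3 + ... + 1/21
= 18858053/5173168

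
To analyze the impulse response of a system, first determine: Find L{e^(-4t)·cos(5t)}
First shifting: L{e^(at)f(t)} = F(s-a)
L{cos(5t)} = s/(s² + 25)
Shift: (s + 4)/((s + 4)² + 25)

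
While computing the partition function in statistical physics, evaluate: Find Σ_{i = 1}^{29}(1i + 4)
= 1·Σ i+4·29 = 1·435+116 = 551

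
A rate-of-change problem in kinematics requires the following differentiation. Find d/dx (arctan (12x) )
d/dx[arctan(u)] = u'/(1+u²), u = 12x, u' = 12

Answer: 12/(1+144x²)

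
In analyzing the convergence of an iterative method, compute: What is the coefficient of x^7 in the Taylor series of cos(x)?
cos(x) has only even powers. Coefficient of x^7 = 0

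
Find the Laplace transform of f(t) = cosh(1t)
L{cosh(at)}=s/(s²-a²)
L{cosh(1t)}=s/(s²-1)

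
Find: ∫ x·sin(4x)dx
By parts: u=x, dv=sin(4x) dx
du=dx, v=-cos(4x)/4
=-x·cos(4x)/4+sin(4x)/4²+C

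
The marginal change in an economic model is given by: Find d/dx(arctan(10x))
d/dx[arctan(u)]=u'/(1 + u²), u=10x, u'=10

Answer: 10/(1 + 100x²)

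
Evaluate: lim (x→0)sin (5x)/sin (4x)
sin(u) ≈ u for small u:
sin(5x)/sin(4x) ≈ 5x/(4x)=5/4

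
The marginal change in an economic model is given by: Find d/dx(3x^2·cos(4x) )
Product rule: (fg)'=f'g + fg'
f=3x^2, f'=6x
g=cos(4x), g'=-4·sin(4x)

Answer: 6x·cos(4x) - 12x^2·sin(4x)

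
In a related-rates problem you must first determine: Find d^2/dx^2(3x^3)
Apply power rule 2 times:
d^1: 9x^2
d^2: 18x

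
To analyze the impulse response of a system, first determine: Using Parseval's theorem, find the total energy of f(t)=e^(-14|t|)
Parseval's theorem: E=integral |f(t)|^2 dt=(1/2pi) integral |F(omega)|^2 domega
E=integral_{-inf}^{inf} e^(-28|t|) dt=2 * integral_0^inf e^(-28t) dt=2/(2 * 14)=1/14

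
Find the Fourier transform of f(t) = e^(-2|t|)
Using the standard pair: F{e^(-a|t|)} = 2a/(a^2+omega^2)
With a = 2: F(omega) = 4/(4+omega^2)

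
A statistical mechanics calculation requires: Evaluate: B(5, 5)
B(x,y)=Γ(x)Γ(y)/Γ(x + y)=(x-1)!(y-1)!/(x + y-1)!
B(5,5)=4!·4!/9!=1/630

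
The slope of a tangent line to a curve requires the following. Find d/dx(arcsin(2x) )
d/dx[arcsin(u)] = u'/√(1-u²), u = 2x, u' = 2

Answer: 2/√(1 - 4x²)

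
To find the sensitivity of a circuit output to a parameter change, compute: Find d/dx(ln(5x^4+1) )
Chain rule: d/dx[ln(u)]=u'/u where u=5x^4+1
u'=20x^3

Answer: (20x^3)/(5x^4+1)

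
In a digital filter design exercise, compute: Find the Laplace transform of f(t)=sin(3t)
L{sin(wt)} = w/(s²+w²)
L{sin(3t)} = 3/(s²+9)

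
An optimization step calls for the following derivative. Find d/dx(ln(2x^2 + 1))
Chain rule: d/dx[ln(u)] = u'/u where u = 2x^2+1
u' = 4x

Answer: (4x)/(2x^2+1)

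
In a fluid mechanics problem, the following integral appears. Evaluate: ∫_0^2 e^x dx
Antiderivative: e^x
Evaluate: (e^2-1)

Answer: e^2-1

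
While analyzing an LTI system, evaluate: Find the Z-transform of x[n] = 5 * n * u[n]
Z{n*u[n]}=z/(z-1)^2
By linearity: Z{5*n*u[n]}=5z/(z-1)^2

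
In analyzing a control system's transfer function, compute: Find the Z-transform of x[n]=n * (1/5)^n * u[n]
Using the property Z{n*a^n*u[n]}=az/(z-a)^2
With a=1/5: X(z)=(1/5)z/(z - 1/5)^2, |z| > 1/5

Answer: (1/5)z/(z - 1/5)^2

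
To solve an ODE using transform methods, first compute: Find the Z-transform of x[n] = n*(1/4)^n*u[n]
Using the property Z{n*a^n*u[n]}=az/(z-a)^2
With a=1/4: X(z)=(1/4)z/(z - 1/4)^2, |z| > 1/4

Answer: (1/4)z/(z - 1/4)^2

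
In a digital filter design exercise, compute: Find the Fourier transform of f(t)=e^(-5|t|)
Using the standard pair: F{e^(-a|t|)} = 2a/(a^2 + omega^2)
With a = 5: F(omega) = 10/(25 + omega^2)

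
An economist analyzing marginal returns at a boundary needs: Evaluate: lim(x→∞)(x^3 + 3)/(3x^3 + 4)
Divide numerator and denominator by x^3:
lim (1+3/x^3)/(3+4/x^3)=1/3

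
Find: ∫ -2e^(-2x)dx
Since d/dx[e^(-2x)] = -2e^(-2x), we get 1 e^(-2x) + C

Answer: e^(-2x) + C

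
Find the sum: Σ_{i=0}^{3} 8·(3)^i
Geometric series: S = a(1 - r^n)/(1 - r)
a = 8, r = 3, n = 4
S = 8(1 - 81)/-2 = 320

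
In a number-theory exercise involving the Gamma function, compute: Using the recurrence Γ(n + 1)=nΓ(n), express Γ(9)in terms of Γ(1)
Γ(9) = 8Γ(8) = 8·7Γ(7) = ... = 8!·Γ(1) = 40320·Γ(1)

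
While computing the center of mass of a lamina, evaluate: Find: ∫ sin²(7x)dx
Using identity sin²(u)=(1 - cos(2u))/2:
∫ (1 - cos(14x))/2 dx=x/2 - sin(14x)/28+C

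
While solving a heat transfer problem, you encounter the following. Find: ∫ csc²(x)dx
Since d/dx[-cot(x)] = csc²(x), integral = -cot(x)+C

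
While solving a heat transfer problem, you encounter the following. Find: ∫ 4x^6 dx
Using power rule: ∫ 4x^6 dx = 4/7 x^7+C = (4/7)x^7+C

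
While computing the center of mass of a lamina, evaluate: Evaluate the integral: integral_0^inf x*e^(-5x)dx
This is a Gamma integral. Substitute u=5x (du=5 dx):
integral_0^inf x*e^(-5x) dx=(1/5^2) integral_0^inf u^1*e^(-u) du
=Gamma(2)/5^2=1!/5^2=1/25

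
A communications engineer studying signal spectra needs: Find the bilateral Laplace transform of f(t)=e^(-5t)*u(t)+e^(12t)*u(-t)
For e^(-5t)*u(t): L = 1/(s + 5), Re(s) > -5
For e^(12t)*u(-t): L = -1/(s-12), Re(s) < 12
Combined: F(s) = 1/(s + 5) - 1/(s-12), -5 < Re(s) < 12

Answer: 1/(s + 5) - 1/(s-12), ROC: -5 < Re(s) < 12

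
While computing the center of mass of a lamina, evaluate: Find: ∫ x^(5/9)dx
Power rule: ∫ x^(5/9) dx=x^(14/9)/(14/9)+C

Answer: (9/14)·x^(14/9)+C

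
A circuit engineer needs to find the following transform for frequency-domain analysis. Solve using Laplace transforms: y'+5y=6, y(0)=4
Take L of both sides: sY(s)-4+5Y(s)=6/s
Y(s)(s+5)=6/s+4
Y(s)=6/(s(s+5))+4/(s+5)
Partial fractions: 6/(s(s+5))=(6/5)/s - (6/5)/(s+5)
So Y(s)=(6/5)/s+(14/5)/(s+5)
Inverse transform (L^(-1){1/s}=1, L^(-1){1/(s+5)}=e^(-5t)):

Answer: y(t)=6/5+(14/5)·e^(-5t)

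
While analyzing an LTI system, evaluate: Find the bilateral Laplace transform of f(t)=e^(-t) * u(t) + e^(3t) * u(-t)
For e^(-t)*u(t): L = 1/(s+1), Re(s) > -1
For e^(3t)*u(-t): L = -1/(s-3), Re(s) < 3
Combined: F(s) = 1/(s+1)-1/(s-3), -1 < Re(s) < 3

Answer: 1/(s+1)-1/(s-3), ROC: -1 < Re(s) < 3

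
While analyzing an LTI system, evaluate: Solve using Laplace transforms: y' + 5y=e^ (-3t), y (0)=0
Take L: sY - 0+5Y=1/(s+3)
Y(s+5)=1/(s+3)+0
Y=1/((s+3)(s+5))+0/(s+5)
Partial fractions: 1/((s+3)(s+5))=(1/2)/(s+3) - (1/2)/(s+5)
So Y=(1/2)/(s+3) - (1/2)/(s+5)
Inverse Laplace transform (L^(-1){1/(s+3)}=e^(-3t), L^(-1){1/(s+5)}=e^(-5t)):

Answer: y(t)=(1/2)·e^(-3t) - (1/2)·e^(-5t)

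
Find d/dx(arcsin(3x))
d/dx[arcsin(u)] = u'/√(1-u²), u = 3x, u' = 3

Answer: 3/√(1 - 9x²)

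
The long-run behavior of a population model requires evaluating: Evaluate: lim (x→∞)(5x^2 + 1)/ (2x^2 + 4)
Divide numerator and denominator by x^2:
lim (5 + 1/x^2)/(2 + 4/x^2)=5/2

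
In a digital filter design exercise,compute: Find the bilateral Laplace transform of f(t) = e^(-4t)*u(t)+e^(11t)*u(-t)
For e^(-4t)*u(t): L=1/(s + 4), Re(s) > -4
For e^(11t)*u(-t): L=-1/(s-11), Re(s) < 11
Combined: F(s)=1/(s + 4) - 1/(s-11), -4 < Re(s) < 11

Answer: 1/(s + 4) - 1/(s-11), ROC: -4 < Re(s) < 11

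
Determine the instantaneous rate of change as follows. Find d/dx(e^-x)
Chain rule: d/dx[e^u]=e^u · u' where u=-x
u'=-1

Answer: -1·e^-x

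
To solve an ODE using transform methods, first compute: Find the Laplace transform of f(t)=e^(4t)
L{e^(at)} = 1/(s-a)
L{e^(4t)} = 1/(s-4)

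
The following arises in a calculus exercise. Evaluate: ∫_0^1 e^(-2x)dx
Antiderivative: (1/(-2))e^(-2x)
Evaluate: (1/(-2))(e^-2-1)

Answer: (e^-2-1)/(-2)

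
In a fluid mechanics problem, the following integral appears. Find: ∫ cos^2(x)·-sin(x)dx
Let u=cos(x), du=-sin(x) dx
∫ u^2 du=u^3/3+C

Answer: cos^3(x)/3+C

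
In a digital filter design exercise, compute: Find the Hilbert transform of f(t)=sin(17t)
The Hilbert transform shifts each frequency component by -pi/2.
H{sin(wt)}=-cos(wt)
With w=17: H{sin(17t)}=-cos(17t)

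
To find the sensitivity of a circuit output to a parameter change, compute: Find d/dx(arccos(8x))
d/dx[arccos(u)] = -u'/√(1-u²), u = 8x, u' = 8

Answer: -8/√(1-64x²)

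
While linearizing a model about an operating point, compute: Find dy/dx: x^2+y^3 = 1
Differentiate: 2x + 3y^2·(dy/dx)=0
dy/dx=-2x/(3y^2)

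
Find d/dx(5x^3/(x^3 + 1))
Quotient rule: (f/g)' = (f'g - fg')/g²
f = 5x^3, f' = 15x^2
g = x^3+1, g' = 3x^2

Answer: (15x^2·(x^3+1)-15x^5)/(x^3+1)²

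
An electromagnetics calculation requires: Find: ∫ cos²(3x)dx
Using identity cos²(u)=(1 + cos(2u))/2:
∫ (1 + cos(6x))/2 dx=x/2 + sin(6x)/12 + C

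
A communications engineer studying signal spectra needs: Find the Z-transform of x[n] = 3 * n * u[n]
Z{n*u[n]} = z/(z-1)^2
By linearity: Z{3*n*u[n]} = 3z/(z-1)^2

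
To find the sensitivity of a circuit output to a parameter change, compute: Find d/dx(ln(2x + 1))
Chain rule: d/dx[ln(u)]=u'/u where u=2x + 1
u'=2

Answer: (2)/(2x + 1)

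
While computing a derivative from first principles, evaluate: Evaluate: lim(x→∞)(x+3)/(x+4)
Divide numerator and denominator by x:
lim (1+3/x)/(1+4/x)=1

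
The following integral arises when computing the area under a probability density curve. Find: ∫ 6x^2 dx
Using power rule: ∫ 6x^2 dx=6/3 x^3 + C=2x^3 + C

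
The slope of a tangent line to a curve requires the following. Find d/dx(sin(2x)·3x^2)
Product rule: (fg)' = f'g + fg'
f = sin(2x), f' = 2·cos(2x)
g = 3x^2, g' = 6x

Answer: 6·cos(2x)·x^2 + 6·sin(2x)·x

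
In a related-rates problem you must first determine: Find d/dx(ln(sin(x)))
Chain rule: d/dx[ln(u)] = u'/u where u = sin(x)
u' = cos(x)

Answer: (cos(x))/(sin(x))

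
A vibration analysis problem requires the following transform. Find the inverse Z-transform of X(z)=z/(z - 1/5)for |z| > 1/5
Standard pair: z/(z-a) <-> a^n * u[n] for causal signals
With a = 1/5: x[n] = (1/5)^n * u[n]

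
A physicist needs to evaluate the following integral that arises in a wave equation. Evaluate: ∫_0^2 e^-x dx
Antiderivative: -e^-x
Evaluate: -(e^-2-1)

Answer: (e^-2-1)/(-1)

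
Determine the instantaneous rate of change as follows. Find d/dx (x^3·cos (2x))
Product rule: (fg)' = f'g + fg'
f = x^3, f' = 3x^2
g = cos(2x), g' = -2·sin(2x)

Answer: 3x^2·cos(2x) - 2x^3·sin(2x)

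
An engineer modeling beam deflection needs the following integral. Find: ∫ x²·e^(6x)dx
Integration by parts twice:
First: u=x², dv=e^(6x) dx => x²e^(6x)/6 - (2/6)∫ xe^(6x) dx
Second (∫ xe^(6x) dx): xe^(6x)/6 - e^(6x)/36
Combining: e^(6x)(x²/6-2x/36+2/216)+C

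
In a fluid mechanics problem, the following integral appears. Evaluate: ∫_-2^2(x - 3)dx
Step 1: Find antiderivative F(x) = (1/2)x^2 - 3x
Step 2: F(2) - F(-2) = -4 - (8) = -12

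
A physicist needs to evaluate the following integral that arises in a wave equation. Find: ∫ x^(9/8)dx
Power rule: ∫ x^(9/8) dx=x^(17/8)/(17/8) + C

Answer: (8/17)·x^(17/8) + C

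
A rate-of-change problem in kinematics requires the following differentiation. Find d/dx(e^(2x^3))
Chain rule: d/dx[e^u]=e^u · u' where u=2x^3
u'=6x^2

Answer: 6x^2·e^(2x^3)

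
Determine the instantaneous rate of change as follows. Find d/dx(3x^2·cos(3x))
Product rule: (fg)' = f'g + fg'
f = 3x^2, f' = 6x
g = cos(3x), g' = -3·sin(3x)

Answer: 6x·cos(3x) - 9x^2·sin(3x)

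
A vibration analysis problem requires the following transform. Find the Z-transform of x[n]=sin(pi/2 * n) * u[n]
Z{sin(w0 * n) * u[n]} = z * sin(w0)/(z^2 - 2z * cos(w0) + 1)
With w0 = pi/2: X(z) = z * sin(pi/2)/(z^2 - 2z * cos(pi/2) + 1)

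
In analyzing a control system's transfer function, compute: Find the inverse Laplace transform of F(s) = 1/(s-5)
L^(-1){1/(s-a)} = c·e^(at)
Here a = 5, c = 1

Answer: e^(5t)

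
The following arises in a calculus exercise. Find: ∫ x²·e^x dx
Integration by parts twice:
First: u=x², dv=e^x dx => x²e^x - 2∫ xe^x dx
Second: u=x, dv=e^x dx => xe^x - e^x
Combining: x²e^x - 2xe^x + 2e^x + C

Answer: e^x(x² - 2x + 2) + C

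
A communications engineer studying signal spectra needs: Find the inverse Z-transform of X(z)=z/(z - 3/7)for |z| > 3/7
Standard pair: z/(z-a) <-> a^n*u[n] for causal signals
With a = 3/7: x[n] = (3/7)^n*u[n]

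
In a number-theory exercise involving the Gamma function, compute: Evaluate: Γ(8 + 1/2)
Γ(n + 1/2)=(2n)!√π/(4^n·n!)
=20922789888000√π/(65536·40320)=(2027025/256)·√π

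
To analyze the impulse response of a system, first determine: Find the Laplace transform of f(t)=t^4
L{t^n}=n!/s^(n + 1)
L{t^4}=4!/s^5=24/s^5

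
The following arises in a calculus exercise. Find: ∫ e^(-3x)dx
Since d/dx[e^(-3x)] = -3e^(-3x), we get -1/3 e^(-3x) + C

Answer: (-1/3)e^(-3x) + C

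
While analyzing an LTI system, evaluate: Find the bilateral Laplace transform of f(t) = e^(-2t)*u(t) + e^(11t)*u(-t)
For e^(-2t) * u(t): L=1/(s+2), Re(s) > -2
For e^(11t) * u(-t): L=-1/(s-11), Re(s) < 11
Combined: F(s)=1/(s+2)-1/(s-11), -2 < Re(s) < 11

Answer: 1/(s+2)-1/(s-11), ROC: -2 < Re(s) < 11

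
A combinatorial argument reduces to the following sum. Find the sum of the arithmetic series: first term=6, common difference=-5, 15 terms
Last term: a_n=6+(15-1)·-5=-64
Sum=n(a_1+a_n)/2=15(6+(-64))/2=-435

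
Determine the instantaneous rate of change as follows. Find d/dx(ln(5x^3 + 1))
Chain rule: d/dx[ln(u)]=u'/u where u=5x^3+1
u'=15x^2

Answer: (15x^2)/(5x^3+1)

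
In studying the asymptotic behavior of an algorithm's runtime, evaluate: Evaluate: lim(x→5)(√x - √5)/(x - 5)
Multiply by conjugate (√x+√5)/(√x+√5):
=(x - 5)/((x - 5)(√x+√5))=1/(√x+√5)
As x → 5: 1/(2√5)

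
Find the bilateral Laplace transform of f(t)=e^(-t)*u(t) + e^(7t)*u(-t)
For e^(-t) * u(t): L = 1/(s + 1), Re(s) > -1
For e^(7t) * u(-t): L = -1/(s-7), Re(s) < 7
Combined: F(s) = 1/(s + 1) - 1/(s-7), -1 < Re(s) < 7

Answer: 1/(s + 1) - 1/(s-7), ROC: -1 < Re(s) < 7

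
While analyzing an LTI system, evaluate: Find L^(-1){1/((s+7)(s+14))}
Partial fractions: 1/((s+7)(s+14)) = A/(s+7)+B/(s+14)
Cover-up: A = 1/(s+14)|_{s = -7} = 1/7; B = 1/(s+7)|_{s = -14} = -1/7
L^(-1) = (1/7)e^(-7t) - (1/7)e^(-14t)

Answer: (1/7)(e^(-7t) - e^(-14t))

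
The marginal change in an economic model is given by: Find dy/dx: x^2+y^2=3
Differentiate: 2x+2y·(dy/dx)=0
dy/dx=-2x/(2y)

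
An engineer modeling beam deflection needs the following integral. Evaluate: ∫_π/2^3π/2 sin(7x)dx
Antiderivative: -cos(7x)/7
Evaluate at bounds: [-cos(7·3π/2)/7] - [-cos(7·π/2)/7]
= (-(0)+(0))/7 = 0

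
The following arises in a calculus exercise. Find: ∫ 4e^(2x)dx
Since d/dx[e^(2x)] = 2e^(2x), we get 2 e^(2x) + C

Answer: 2e^(2x) + C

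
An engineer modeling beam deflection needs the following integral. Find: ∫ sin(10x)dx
Using substitution u=10x: ∫ sin(u) du/10=-cos(u)/10 + C

Answer: (-1/10)cos(10x) + C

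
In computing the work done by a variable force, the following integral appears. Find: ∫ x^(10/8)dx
Power rule: ∫ x^(5/4) dx=x^(9/4)/(9/4)+C

Answer: (4/9)·x^(9/4)+C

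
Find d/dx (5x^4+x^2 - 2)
Power rule: d/dx(ax^n)=n·a·x^(n-1)
Term by term: 20·x^3+2·x

Answer: 20x^3+2x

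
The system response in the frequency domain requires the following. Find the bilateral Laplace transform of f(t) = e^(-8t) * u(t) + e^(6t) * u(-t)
For e^(-8t)*u(t): L=1/(s + 8), Re(s) > -8
For e^(6t)*u(-t): L=-1/(s-6), Re(s) < 6
Combined: F(s)=1/(s + 8) - 1/(s-6), -8 < Re(s) < 6

Answer: 1/(s + 8) - 1/(s-6), ROC: -8 < Re(s) < 6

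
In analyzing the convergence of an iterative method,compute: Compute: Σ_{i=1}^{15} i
Using formula: Σ i^1 = n(n + 1)/2 = 15·16/2 = 120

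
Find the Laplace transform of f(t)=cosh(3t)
L{cosh(at)}=s/(s²-a²)
L{cosh(3t)}=s/(s²-9)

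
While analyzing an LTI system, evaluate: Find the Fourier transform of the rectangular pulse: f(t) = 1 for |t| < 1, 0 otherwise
F(omega) = integral from -1 to 1 of e^(-j * omega * t) dt
= 2 * sin(1 * omega)/omega = 2 * sinc(1 * omega/pi)

Answer: 2 * sin(1 * omega)/omega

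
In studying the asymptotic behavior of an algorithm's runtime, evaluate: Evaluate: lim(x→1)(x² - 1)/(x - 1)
Factor: (x² - 1)=(x-1)(x + 1)
Cancel (x-1): lim(x→1) (x + 1)=2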